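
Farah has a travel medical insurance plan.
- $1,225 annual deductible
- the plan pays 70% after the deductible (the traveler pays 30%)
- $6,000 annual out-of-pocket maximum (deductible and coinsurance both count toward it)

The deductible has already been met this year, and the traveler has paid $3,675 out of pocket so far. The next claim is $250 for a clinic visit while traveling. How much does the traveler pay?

With the deductible met, the entire $250 is subject to coinsurance.
Traveler's 30% share of $250 is $75.
Cumulative spending $3,675 + $75 = $3,750 stays under the $6,000 maximum.

$75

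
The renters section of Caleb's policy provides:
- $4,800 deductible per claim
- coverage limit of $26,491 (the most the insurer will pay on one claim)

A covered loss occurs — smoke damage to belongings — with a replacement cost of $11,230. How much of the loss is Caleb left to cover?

After the deductible, $11,230 − $4,800 = $6,430 remains.
$6,430 is within the $26,491 limit, so the insurer pays $6,430.
The tenant bears the rest of the original loss: $11,230 − $6,430 = $4,800.

$4,800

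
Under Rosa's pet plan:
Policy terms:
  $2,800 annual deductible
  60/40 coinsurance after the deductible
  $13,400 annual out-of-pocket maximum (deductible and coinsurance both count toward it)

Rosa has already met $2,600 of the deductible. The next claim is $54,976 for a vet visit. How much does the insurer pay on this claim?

$2,600 of the $2,800 deductible is already met, leaving $200.
After the $200 deductible portion, $54,976 − $200 = $54,776 is subject to coinsurance.
Owner's 40% share of $54,776 is $21,910.40.
Owner responsibility before any cap: $200 + $21,910.40 = $22,110.40.
That would bring total out-of-pocket to $24,710.40, past the $13,400 cap. The owner is capped at $13,400 − $2,600 = $10,800 on this claim.
The insurer covers the remainder: $54,976 − $10,800 = $44,176.

$44,176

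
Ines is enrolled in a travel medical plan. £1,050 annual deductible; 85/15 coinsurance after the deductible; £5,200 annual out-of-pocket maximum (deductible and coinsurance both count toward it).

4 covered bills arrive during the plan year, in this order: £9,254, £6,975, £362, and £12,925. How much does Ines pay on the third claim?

£54.30

Claim 1 (£9,254): £1,050 to deductible, leaving £8,204; coinsurance £8,204 × 15% = £1,230.60. Traveler pays £2,280.60; OOP now £2,280.60.
Claim 2 (£6,975): deductible already satisfied, so traveler's share is 15% × £6,975 = £1,046.25. Traveler pays £1,046.25; OOP now £3,326.85.
Claim 3 (£362): 15% coinsurance on £362 = £54.30. Traveler pays £54.30; OOP now £3,381.15.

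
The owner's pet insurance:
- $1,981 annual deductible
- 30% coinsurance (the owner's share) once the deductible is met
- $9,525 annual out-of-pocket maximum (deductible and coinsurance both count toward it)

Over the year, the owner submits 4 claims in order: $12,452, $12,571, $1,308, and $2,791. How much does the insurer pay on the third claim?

#1 ($12,452): $1,981 finishes the deductible; $10,471 goes to coinsurance; 30% of $10,471 = $3,141.30. Owner owes $5,122.30 (running OOP $5,122.30). Insurer: $12,452 − $5,122.30 = $7,329.70.
#2 ($12,571): 30% coinsurance on $12,571 = $3,771.30. Owner pays $3,771.30; OOP now $8,893.60. Plan pays $12,571 − $3,771.30 = $8,799.70.
#3 ($1,308): deductible met; 30% of $1,308 = $392.40. Cost to owner: $392.40. OOP to date $9,286. Plan pays $1,308 − $392.40 = $915.60.

$915.60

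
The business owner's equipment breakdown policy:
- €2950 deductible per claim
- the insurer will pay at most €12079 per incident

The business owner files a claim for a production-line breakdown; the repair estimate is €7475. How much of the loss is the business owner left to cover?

After the deductible, €7475 − €2950 = €4525 remains.
€4525 is within the €12079 limit, so the insurer pays €4525.
Business owner's share is the uncovered remainder: €7475 − €4525 = €2950.

€2950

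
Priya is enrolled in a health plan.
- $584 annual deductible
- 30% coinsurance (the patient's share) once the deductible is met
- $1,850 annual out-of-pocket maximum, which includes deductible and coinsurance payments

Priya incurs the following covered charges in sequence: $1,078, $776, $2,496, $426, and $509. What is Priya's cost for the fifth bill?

$8.40

Claim 1 ($1,078): $584 finishes the deductible; $494 goes to coinsurance; coinsurance $494 × 30% = $148.20. Patient owes $732.20 (running OOP $732.20).
Claim 2 ($776): deductible already satisfied, so patient's share is 30% × $776 = $232.80. Cost to patient: $232.80. OOP to date $965.
Claim 3 ($2,496): deductible already satisfied, so patient's share is 30% × $2,496 = $748.80. Patient pays $748.80; OOP now $1,713.80.
Claim 4 ($426): deductible already satisfied, so patient's share is 30% × $426 = $127.80. Cost to patient: $127.80. OOP to date $1,841.60.
Claim 5 ($509): deductible met; 30% of $509 = $152.70. Adding that to $1,841.60 gives $1,994.30, past the $1,850 cap; patient pays only $1,850 − $1,841.60 = $8.40.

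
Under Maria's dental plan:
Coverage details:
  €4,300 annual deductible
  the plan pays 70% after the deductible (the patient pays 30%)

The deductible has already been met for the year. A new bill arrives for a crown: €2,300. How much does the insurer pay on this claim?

The deductible is already satisfied, so the full bill goes to coinsurance.
30% of €2,300 = €690 falls to the patient.
Insurer pays the balance: €2,300 − €690 = €1,610.

€1,610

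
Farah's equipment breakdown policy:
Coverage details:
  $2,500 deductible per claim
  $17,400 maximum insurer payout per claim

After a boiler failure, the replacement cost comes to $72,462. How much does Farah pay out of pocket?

$55,062

Less the $2,500 deductible: $72,462 − $2,500 = $69,962.
The $17,400 per-incident cap binds; insurer pays $17,400.
Out of pocket: $72,462 − $17,400 = $55,062.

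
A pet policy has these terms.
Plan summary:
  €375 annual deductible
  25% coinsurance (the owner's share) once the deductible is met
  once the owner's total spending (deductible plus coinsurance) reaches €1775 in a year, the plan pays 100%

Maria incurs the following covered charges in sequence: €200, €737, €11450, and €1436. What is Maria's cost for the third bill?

€1259.50

Claim 1 (€200): fully absorbed by the deductible. Owner pays €200; OOP now €200.
Claim 2 (€737): deductible takes €175, €562 remains; owner's 25% is €140.50. Owner pays €315.50; OOP now €515.50.
Claim 3 (€11450): deductible already satisfied, so owner's share is 25% × €11450 = €2862.50. OOP would hit €3378 > €1775, so the cap limits the owner to €1775 − €515.50 = €1259.50.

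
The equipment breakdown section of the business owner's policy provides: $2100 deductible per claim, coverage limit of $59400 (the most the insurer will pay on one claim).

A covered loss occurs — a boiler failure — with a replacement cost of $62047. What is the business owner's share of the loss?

Less the $2100 deductible: $62047 − $2100 = $59947.
Since $59947 > $59400, the payout is capped at $59400.
Business owner's share is the uncovered remainder: $62047 − $59400 = $2647.

$2647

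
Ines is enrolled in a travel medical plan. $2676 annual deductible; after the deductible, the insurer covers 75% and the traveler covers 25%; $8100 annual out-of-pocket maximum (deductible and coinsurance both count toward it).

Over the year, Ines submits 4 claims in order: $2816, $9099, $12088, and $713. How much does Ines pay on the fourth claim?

$92.25

Claim 1 ($2816): $2676 to deductible, leaving $140; coinsurance $140 × 25% = $35. Cost to traveler: $2711. OOP to date $2711.
Claim 2 ($9099): deductible already satisfied, so traveler's share is 25% × $9099 = $2274.75. Traveler pays $2274.75; OOP now $4985.75.
Claim 3 ($12088): deductible met; 25% of $12088 = $3022. Traveler pays $3022; OOP now $8007.75.
Claim 4 ($713): 25% coinsurance on $713 = $178.25. OOP would hit $8186 > $8100, so the cap limits the traveler to $8100 − $8007.75 = $92.25.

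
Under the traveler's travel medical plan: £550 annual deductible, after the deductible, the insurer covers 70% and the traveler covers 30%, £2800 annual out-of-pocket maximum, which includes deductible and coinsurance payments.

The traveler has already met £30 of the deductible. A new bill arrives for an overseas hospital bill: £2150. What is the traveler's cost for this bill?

£1009

Deductible still to meet: £550 − £30 = £520.
That leaves £2150 − £520 = £1630 for coinsurance.
Coinsurance: £1630 × 30% = £489.
Traveler responsibility before any cap: £520 + £489 = £1009.
Cumulative spending £30 + £1009 = £1039 stays under the £2800 maximum.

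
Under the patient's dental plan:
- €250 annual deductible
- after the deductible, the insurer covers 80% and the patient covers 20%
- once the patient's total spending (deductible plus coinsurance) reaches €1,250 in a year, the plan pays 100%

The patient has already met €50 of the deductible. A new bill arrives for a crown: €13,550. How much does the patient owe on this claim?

€50 of the €250 deductible is already met, leaving €200.
After the €200 deductible portion, €13,550 − €200 = €13,350 is subject to coinsurance.
Patient's 20% share of €13,350 is €2,670.
So the patient owes €200 + €2,670 = €2,870 before any cap.
Year-to-date out-of-pocket would reach €50 + €2,870 = €2,920, above the €1,250 maximum, so the patient pays only €1,250 − €50 = €1,200.

€1,200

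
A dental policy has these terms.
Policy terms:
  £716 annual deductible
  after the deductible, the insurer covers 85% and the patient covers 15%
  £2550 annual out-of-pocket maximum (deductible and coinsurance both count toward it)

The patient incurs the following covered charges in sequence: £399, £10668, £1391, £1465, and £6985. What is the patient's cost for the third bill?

Claim 1 (£399): fully absorbed by the deductible. Patient pays £399; OOP now £399.
Claim 2 (£10668): deductible takes £317, £10351 remains; coinsurance £10351 × 15% = £1552.65. Cost to patient: £1869.65. OOP to date £2268.65.
Claim 3 (£1391): 15% coinsurance on £1391 = £208.65. Patient pays £208.65; OOP now £2477.30.

£208.65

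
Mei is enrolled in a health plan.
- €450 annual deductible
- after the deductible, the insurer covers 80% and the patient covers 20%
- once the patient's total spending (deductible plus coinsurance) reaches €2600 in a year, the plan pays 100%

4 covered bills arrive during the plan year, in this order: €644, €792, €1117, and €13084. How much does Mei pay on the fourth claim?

€1729.40

#1 (€644): deductible takes €450, €194 remains; coinsurance €194 × 20% = €38.80. Patient owes €488.80 (running OOP €488.80).
#2 (€792): deductible already satisfied, so patient's share is 20% × €792 = €158.40. Cost to patient: €158.40. OOP to date €647.20.
#3 (€1117): deductible already satisfied, so patient's share is 20% × €1117 = €223.40. Patient pays €223.40; OOP now €870.60.
#4 (€13084): 20% coinsurance on €13084 = €2616.80. Adding that to €870.60 gives €3487.40, past the €2600 cap; patient pays only €2600 − €870.60 = €1729.40.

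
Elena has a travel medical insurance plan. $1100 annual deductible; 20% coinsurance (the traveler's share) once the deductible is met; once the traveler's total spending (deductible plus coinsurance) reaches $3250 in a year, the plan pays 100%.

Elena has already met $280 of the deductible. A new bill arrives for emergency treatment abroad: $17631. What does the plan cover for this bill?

Deductible still to meet: $1100 − $280 = $820.
The remaining $16811 (= $17631 − $820) moves to coinsurance.
Coinsurance: $16811 × 20% = $3362.20.
So the traveler owes $820 + $3362.20 = $4182.20 before any cap.
That would bring total out-of-pocket to $4462.20, past the $3250 cap. The traveler is capped at $3250 − $280 = $2970 on this claim.
The insurer covers the remainder: $17631 − $2970 = $14661.

$14661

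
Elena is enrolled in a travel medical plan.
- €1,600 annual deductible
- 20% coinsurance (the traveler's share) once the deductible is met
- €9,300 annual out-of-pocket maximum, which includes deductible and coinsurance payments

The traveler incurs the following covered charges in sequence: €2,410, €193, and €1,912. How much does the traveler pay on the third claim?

Claim 1 (€2,410): €1,600 finishes the deductible; €810 goes to coinsurance; traveler's 20% is €162. Cost to traveler: €1,762. OOP to date €1,762.
Claim 2 (€193): 20% coinsurance on €193 = €38.60. Cost to traveler: €38.60. OOP to date €1,800.60.
Claim 3 (€1,912): 20% coinsurance on €1,912 = €382.40. Traveler pays €382.40; OOP now €2,183.

€382.40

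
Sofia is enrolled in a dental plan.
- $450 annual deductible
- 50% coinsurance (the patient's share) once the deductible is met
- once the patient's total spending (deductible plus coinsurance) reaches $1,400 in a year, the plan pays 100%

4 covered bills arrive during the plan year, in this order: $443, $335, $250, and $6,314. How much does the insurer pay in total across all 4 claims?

#1 ($443): entire amount goes to the deductible. Cost to patient: $443. OOP to date $443. Insurer: $443 − $443 = $0.
#2 ($335): $7 to deductible, leaving $328; patient's 50% is $164. Patient pays $171; OOP now $614. Plan pays $335 − $171 = $164.
#3 ($250): deductible already satisfied, so patient's share is 50% × $250 = $125. Patient owes $125 (running OOP $739). Plan pays $250 − $125 = $125.
#4 ($6,314): deductible already satisfied, so patient's share is 50% × $6,314 = $3,157. Adding that to $739 gives $3,896, past the $1,400 cap; patient pays only $1,400 − $739 = $661. Insurer: $6,314 − $661 = $5,653.
Insurer total: $0 + $164 + $125 + $5,653 = $5,942.

$5,942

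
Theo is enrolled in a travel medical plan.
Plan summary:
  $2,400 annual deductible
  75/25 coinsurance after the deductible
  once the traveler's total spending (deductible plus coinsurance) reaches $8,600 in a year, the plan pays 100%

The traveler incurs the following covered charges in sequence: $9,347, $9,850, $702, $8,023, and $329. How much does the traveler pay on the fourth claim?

$1,825.25

#1 ($9,347): $2,400 to deductible, leaving $6,947; 25% of $6,947 = $1,736.75. Traveler pays $4,136.75; OOP now $4,136.75.
#2 ($9,850): 25% coinsurance on $9,850 = $2,462.50. Traveler owes $2,462.50 (running OOP $6,599.25).
#3 ($702): deductible already satisfied, so traveler's share is 25% × $702 = $175.50. Cost to traveler: $175.50. OOP to date $6,774.75.
#4 ($8,023): deductible met; 25% of $8,023 = $2,005.75. Adding that to $6,774.75 gives $8,780.50, past the $8,600 cap; traveler pays only $8,600 − $6,774.75 = $1,825.25.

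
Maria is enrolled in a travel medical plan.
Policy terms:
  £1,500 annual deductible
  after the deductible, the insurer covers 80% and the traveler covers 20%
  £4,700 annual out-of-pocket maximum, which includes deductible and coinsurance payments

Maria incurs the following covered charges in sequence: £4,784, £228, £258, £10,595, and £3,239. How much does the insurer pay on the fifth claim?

£2,912

Claim 1 — £4,784: £1,500 finishes the deductible; £3,284 goes to coinsurance; traveler's 20% is £656.80. Traveler owes £2,156.80 (running OOP £2,156.80). Insurer: £4,784 − £2,156.80 = £2,627.20.
Claim 2 — £228: deductible already satisfied, so traveler's share is 20% × £228 = £45.60. Traveler owes £45.60 (running OOP £2,202.40). Insurer: £228 − £45.60 = £182.40.
Claim 3 — £258: deductible already satisfied, so traveler's share is 20% × £258 = £51.60. Cost to traveler: £51.60. OOP to date £2,254. Insurer: £258 − £51.60 = £206.40.
Claim 4 — £10,595: deductible already satisfied, so traveler's share is 20% × £10,595 = £2,119. Traveler pays £2,119; OOP now £4,373. Plan pays £10,595 − £2,119 = £8,476.
Claim 5 — £3,239: deductible already satisfied, so traveler's share is 20% × £3,239 = £647.80. That would push OOP to £5,020.80, over the £4,700 cap, so traveler pays £4,700 − £4,373 = £327. Plan pays £3,239 − £327 = £2,912.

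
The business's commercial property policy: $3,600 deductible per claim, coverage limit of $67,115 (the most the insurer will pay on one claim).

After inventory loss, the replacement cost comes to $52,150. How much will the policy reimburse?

$48,550

Less the $3,600 deductible: $52,150 − $3,600 = $48,550.
That's under the $67,115 cap, so the insurer reimburses the full $48,550.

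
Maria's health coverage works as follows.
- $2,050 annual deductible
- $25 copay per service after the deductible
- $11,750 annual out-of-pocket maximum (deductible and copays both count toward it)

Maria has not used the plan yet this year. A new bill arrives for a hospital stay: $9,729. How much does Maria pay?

The full $2,050 deductible is still open; $2,050 of this bill applies to it.
That leaves $9,729 − $2,050 = $7,679 for the copay.
Copay on this service: $25.
That puts the patient's cost at $2,050 + $25 = $2,075 before any cap.
Total out-of-pocket so far would be $0 + $2,075 = $2,075, below the $11,750 cap — no reduction.

$2,075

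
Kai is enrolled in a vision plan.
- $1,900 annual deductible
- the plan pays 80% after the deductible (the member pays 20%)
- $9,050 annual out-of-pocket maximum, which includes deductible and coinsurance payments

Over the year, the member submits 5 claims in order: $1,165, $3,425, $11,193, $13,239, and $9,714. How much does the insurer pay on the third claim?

$8,954.40

Claim 1 ($1,165): all of it applies to the deductible. Member owes $1,165 (running OOP $1,165). Insurer: $1,165 − $1,165 = $0.
Claim 2 ($3,425): deductible takes $735, $2,690 remains; 20% of $2,690 = $538. Member owes $1,273 (running OOP $2,438). Plan pays $3,425 − $1,273 = $2,152.
Claim 3 ($11,193): deductible already satisfied, so member's share is 20% × $11,193 = $2,238.60. Member pays $2,238.60; OOP now $4,676.60. Insurer: $11,193 − $2,238.60 = $8,954.40.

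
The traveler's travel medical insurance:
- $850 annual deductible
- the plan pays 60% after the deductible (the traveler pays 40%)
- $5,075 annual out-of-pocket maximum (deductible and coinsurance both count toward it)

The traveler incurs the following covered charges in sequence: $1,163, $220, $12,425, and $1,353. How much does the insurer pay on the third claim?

Claim 1 ($1,163): deductible takes $850, $313 remains; traveler's 40% is $125.20. Traveler owes $975.20 (running OOP $975.20). Plan pays $1,163 − $975.20 = $187.80.
Claim 2 ($220): deductible met; 40% of $220 = $88. Traveler pays $88; OOP now $1,063.20. Insurer: $220 − $88 = $132.
Claim 3 ($12,425): deductible met; 40% of $12,425 = $4,970. OOP would hit $6,033.20 > $5,075, so the cap limits the traveler to $5,075 − $1,063.20 = $4,011.80. Plan pays $12,425 − $4,011.80 = $8,413.20.

$8,413.20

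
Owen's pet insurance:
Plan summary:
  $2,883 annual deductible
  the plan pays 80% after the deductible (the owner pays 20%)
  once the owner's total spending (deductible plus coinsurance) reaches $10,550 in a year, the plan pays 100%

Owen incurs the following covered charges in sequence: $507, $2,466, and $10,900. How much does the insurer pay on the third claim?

$8,720

Claim 1 ($507): entire amount goes to the deductible. Owner pays $507; OOP now $507. Plan pays $507 − $507 = $0.
Claim 2 ($2,466): $2,376 to deductible, leaving $90; 20% of $90 = $18. Owner pays $2,394; OOP now $2,901. Insurer: $2,466 − $2,394 = $72.
Claim 3 ($10,900): 20% coinsurance on $10,900 = $2,180. Owner owes $2,180 (running OOP $5,081). Insurer: $10,900 − $2,180 = $8,720.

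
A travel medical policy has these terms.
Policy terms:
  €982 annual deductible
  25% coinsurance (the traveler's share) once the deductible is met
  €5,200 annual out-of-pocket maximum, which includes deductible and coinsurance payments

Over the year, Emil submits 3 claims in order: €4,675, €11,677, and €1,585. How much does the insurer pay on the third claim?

Bill 1, €4,675: deductible takes €982, €3,693 remains; traveler's 25% is €923.25. Traveler pays €1,905.25; OOP now €1,905.25. Plan pays €4,675 − €1,905.25 = €2,769.75.
Bill 2, €11,677: 25% coinsurance on €11,677 = €2,919.25. Traveler pays €2,919.25; OOP now €4,824.50. Insurer: €11,677 − €2,919.25 = €8,757.75.
Bill 3, €1,585: 25% coinsurance on €1,585 = €396.25. Adding that to €4,824.50 gives €5,220.75, past the €5,200 cap; traveler pays only €5,200 − €4,824.50 = €375.50. Insurer: €1,585 − €375.50 = €1,209.50.

€1,209.50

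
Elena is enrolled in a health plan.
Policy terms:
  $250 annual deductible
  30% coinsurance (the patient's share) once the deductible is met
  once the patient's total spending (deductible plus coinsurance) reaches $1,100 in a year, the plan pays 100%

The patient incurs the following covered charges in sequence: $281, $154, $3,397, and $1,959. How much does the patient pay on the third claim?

Bill 1, $281: $250 finishes the deductible; $31 goes to coinsurance; 30% of $31 = $9.30. Patient pays $259.30; OOP now $259.30.
Bill 2, $154: deductible already satisfied, so patient's share is 30% × $154 = $46.20. Patient owes $46.20 (running OOP $305.50).
Bill 3, $3,397: deductible already satisfied, so patient's share is 30% × $3,397 = $1,019.10. OOP would hit $1,324.60 > $1,100, so the cap limits the patient to $1,100 − $305.50 = $794.50.

$794.50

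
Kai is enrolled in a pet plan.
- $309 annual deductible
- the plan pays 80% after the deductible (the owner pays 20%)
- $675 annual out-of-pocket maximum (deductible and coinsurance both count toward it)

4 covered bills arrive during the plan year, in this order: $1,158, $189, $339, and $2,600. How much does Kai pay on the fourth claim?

Claim 1 ($1,158): $309 to deductible, leaving $849; coinsurance $849 × 20% = $169.80. Owner pays $478.80; OOP now $478.80.
Claim 2 ($189): deductible already satisfied, so owner's share is 20% × $189 = $37.80. Owner owes $37.80 (running OOP $516.60).
Claim 3 ($339): 20% coinsurance on $339 = $67.80. Owner pays $67.80; OOP now $584.40.
Claim 4 ($2,600): 20% coinsurance on $2,600 = $520. Adding that to $584.40 gives $1,104.40, past the $675 cap; owner pays only $675 − $584.40 = $90.60.

$90.60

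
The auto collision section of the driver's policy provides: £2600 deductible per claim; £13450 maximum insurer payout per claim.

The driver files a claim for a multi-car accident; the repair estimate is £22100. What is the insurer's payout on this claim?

After the deductible, £22100 − £2600 = £19500 remains.
Since £19500 > £13450, the payout is capped at £13450.

£13450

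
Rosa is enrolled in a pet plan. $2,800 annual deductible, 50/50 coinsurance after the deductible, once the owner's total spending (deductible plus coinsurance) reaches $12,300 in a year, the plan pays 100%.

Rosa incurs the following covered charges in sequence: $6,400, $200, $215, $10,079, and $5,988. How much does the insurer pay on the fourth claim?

$5,039.50

Claim 1 ($6,400): $2,800 to deductible, leaving $3,600; owner's 50% is $1,800. Owner owes $4,600 (running OOP $4,600). Plan pays $6,400 − $4,600 = $1,800.
Claim 2 ($200): deductible already satisfied, so owner's share is 50% × $200 = $100. Owner owes $100 (running OOP $4,700). Plan pays $200 − $100 = $100.
Claim 3 ($215): deductible already satisfied, so owner's share is 50% × $215 = $107.50. Owner owes $107.50 (running OOP $4,807.50). Insurer: $215 − $107.50 = $107.50.
Claim 4 ($10,079): deductible met; 50% of $10,079 = $5,039.50. Cost to owner: $5,039.50. OOP to date $9,847. Plan pays $10,079 − $5,039.50 = $5,039.50.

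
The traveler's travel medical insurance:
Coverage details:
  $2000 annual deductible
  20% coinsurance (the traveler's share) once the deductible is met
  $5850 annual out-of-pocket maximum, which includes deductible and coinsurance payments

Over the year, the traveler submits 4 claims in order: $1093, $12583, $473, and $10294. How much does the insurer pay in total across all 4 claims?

$18593

Bill 1, $1093: fully absorbed by the deductible. Traveler pays $1093; OOP now $1093. Plan pays $1093 − $1093 = $0.
Bill 2, $12583: $907 finishes the deductible; $11676 goes to coinsurance; coinsurance $11676 × 20% = $2335.20. Cost to traveler: $3242.20. OOP to date $4335.20. Plan pays $12583 − $3242.20 = $9340.80.
Bill 3, $473: 20% coinsurance on $473 = $94.60. Traveler pays $94.60; OOP now $4429.80. Insurer: $473 − $94.60 = $378.40.
Bill 4, $10294: deductible met; 20% of $10294 = $2058.80. OOP would hit $6488.60 > $5850, so the cap limits the traveler to $5850 − $4429.80 = $1420.20. Insurer: $10294 − $1420.20 = $8873.80.
Insurer total = bills − traveler's total = $24443 − $5850 = $18593.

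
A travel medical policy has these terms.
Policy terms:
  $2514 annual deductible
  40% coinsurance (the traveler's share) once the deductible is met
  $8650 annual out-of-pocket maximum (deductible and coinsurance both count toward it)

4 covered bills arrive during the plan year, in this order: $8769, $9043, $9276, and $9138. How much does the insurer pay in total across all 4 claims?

Claim 1 ($8769): $2514 finishes the deductible; $6255 goes to coinsurance; traveler's 40% is $2502. Traveler owes $5016 (running OOP $5016). Insurer: $8769 − $5016 = $3753.
Claim 2 ($9043): deductible already satisfied, so traveler's share is 40% × $9043 = $3617.20. Traveler owes $3617.20 (running OOP $8633.20). Plan pays $9043 − $3617.20 = $5425.80.
Claim 3 ($9276): deductible already satisfied, so traveler's share is 40% × $9276 = $3710.40. Adding that to $8633.20 gives $12343.60, past the $8650 cap; traveler pays only $8650 − $8633.20 = $16.80. Plan pays $9276 − $16.80 = $9259.20.
Claim 4 ($9138): deductible already satisfied, so traveler's share is 40% × $9138 = $3655.20. That would push OOP to $12305.20, over the $8650 cap, so traveler pays $8650 − $8650 = $0. Plan pays $9138 − $0 = $9138.
Insurer total = bills − traveler's total = $36226 − $8650 = $27576.

$27576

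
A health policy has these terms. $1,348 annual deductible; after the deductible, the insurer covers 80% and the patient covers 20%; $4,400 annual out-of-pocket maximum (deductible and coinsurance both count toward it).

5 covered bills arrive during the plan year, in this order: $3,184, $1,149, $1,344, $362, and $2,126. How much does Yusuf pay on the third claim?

#1 ($3,184): $1,348 finishes the deductible; $1,836 goes to coinsurance; coinsurance $1,836 × 20% = $367.20. Cost to patient: $1,715.20. OOP to date $1,715.20.
#2 ($1,149): 20% coinsurance on $1,149 = $229.80. Patient pays $229.80; OOP now $1,945.
#3 ($1,344): deductible already satisfied, so patient's share is 20% × $1,344 = $268.80. Patient owes $268.80 (running OOP $2,213.80).

$268.80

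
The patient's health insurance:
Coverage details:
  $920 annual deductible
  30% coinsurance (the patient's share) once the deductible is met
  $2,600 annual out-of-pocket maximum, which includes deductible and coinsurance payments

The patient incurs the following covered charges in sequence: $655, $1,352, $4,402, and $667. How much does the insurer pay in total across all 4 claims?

Bill 1, $655: all of it applies to the deductible. Patient owes $655 (running OOP $655). Insurer: $655 − $655 = $0.
Bill 2, $1,352: $265 to deductible, leaving $1,087; patient's 30% is $326.10. Cost to patient: $591.10. OOP to date $1,246.10. Plan pays $1,352 − $591.10 = $760.90.
Bill 3, $4,402: deductible met; 30% of $4,402 = $1,320.60. Patient owes $1,320.60 (running OOP $2,566.70). Insurer: $4,402 − $1,320.60 = $3,081.40.
Bill 4, $667: 30% coinsurance on $667 = $200.10. Adding that to $2,566.70 gives $2,766.80, past the $2,600 cap; patient pays only $2,600 − $2,566.70 = $33.30. Plan pays $667 − $33.30 = $633.70.
Insurer total: $0 + $760.90 + $3,081.40 + $633.70 = $4,476.

$4,476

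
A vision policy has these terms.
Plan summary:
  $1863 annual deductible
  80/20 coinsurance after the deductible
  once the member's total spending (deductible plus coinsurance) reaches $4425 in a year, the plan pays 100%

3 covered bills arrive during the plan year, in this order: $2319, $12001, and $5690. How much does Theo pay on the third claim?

$70.60

Bill 1, $2319: deductible takes $1863, $456 remains; coinsurance $456 × 20% = $91.20. Member owes $1954.20 (running OOP $1954.20).
Bill 2, $12001: deductible met; 20% of $12001 = $2400.20. Member owes $2400.20 (running OOP $4354.40).
Bill 3, $5690: 20% coinsurance on $5690 = $1138. That would push OOP to $5492.40, over the $4425 cap, so member pays $4425 − $4354.40 = $70.60.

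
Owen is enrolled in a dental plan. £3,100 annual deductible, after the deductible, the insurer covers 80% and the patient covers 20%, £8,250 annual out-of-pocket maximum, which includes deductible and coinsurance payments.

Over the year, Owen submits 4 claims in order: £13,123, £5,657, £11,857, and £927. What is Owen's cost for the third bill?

Claim 1 — £13,123: deductible takes £3,100, £10,023 remains; 20% of £10,023 = £2,004.60. Patient owes £5,104.60 (running OOP £5,104.60).
Claim 2 — £5,657: 20% coinsurance on £5,657 = £1,131.40. Patient pays £1,131.40; OOP now £6,236.
Claim 3 — £11,857: 20% coinsurance on £11,857 = £2,371.40. Adding that to £6,236 gives £8,607.40, past the £8,250 cap; patient pays only £8,250 − £6,236 = £2,014.

£2,014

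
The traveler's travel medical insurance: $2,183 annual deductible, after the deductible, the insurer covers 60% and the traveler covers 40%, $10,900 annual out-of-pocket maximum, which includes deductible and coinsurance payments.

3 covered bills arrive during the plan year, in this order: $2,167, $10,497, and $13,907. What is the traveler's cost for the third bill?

Claim 1 — $2,167: entire amount goes to the deductible. Traveler owes $2,167 (running OOP $2,167).
Claim 2 — $10,497: $16 finishes the deductible; $10,481 goes to coinsurance; coinsurance $10,481 × 40% = $4,192.40. Cost to traveler: $4,208.40. OOP to date $6,375.40.
Claim 3 — $13,907: 40% coinsurance on $13,907 = $5,562.80. That would push OOP to $11,938.20, over the $10,900 cap, so traveler pays $10,900 − $6,375.40 = $4,524.60.

$4,524.60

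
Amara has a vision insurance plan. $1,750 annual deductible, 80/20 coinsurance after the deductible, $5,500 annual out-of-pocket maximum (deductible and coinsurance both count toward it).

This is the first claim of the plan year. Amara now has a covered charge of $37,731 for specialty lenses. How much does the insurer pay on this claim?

$32,231

Nothing has been paid toward the $1,750 deductible, so the first $1,750 of this charge is applied there.
The remaining $35,981 (= $37,731 − $1,750) moves to coinsurance.
Coinsurance: $35,981 × 20% = $7,196.20.
So the member owes $1,750 + $7,196.20 = $8,946.20 before any cap.
Year-to-date out-of-pocket would reach $0 + $8,946.20 = $8,946.20, above the $5,500 maximum, so the member pays only $5,500 − $0 = $5,500.
Insurer pays the balance: $37,731 − $5,500 = $32,231.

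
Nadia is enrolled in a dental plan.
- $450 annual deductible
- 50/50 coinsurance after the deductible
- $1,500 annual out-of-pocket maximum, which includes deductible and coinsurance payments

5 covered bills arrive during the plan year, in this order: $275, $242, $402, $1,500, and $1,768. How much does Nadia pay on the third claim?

$201

Claim 1 — $275: entire amount goes to the deductible. Patient pays $275; OOP now $275.
Claim 2 — $242: $175 finishes the deductible; $67 goes to coinsurance; coinsurance $67 × 50% = $33.50. Patient pays $208.50; OOP now $483.50.
Claim 3 — $402: 50% coinsurance on $402 = $201. Patient owes $201 (running OOP $684.50).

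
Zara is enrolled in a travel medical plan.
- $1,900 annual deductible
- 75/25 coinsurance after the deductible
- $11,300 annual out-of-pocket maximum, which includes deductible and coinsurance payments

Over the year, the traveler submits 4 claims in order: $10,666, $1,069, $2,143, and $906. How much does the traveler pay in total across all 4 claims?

Claim 1 — $10,666: deductible takes $1,900, $8,766 remains; traveler's 25% is $2,191.50. Cost to traveler: $4,091.50. OOP to date $4,091.50.
Claim 2 — $1,069: deductible met; 25% of $1,069 = $267.25. Traveler owes $267.25 (running OOP $4,358.75).
Claim 3 — $2,143: deductible met; 25% of $2,143 = $535.75. Traveler pays $535.75; OOP now $4,894.50.
Claim 4 — $906: deductible met; 25% of $906 = $226.50. Cost to traveler: $226.50. OOP to date $5,121.
Summing the traveler's payments: $4,091.50 + $267.25 + $535.75 + $226.50 = $5,121.

$5,121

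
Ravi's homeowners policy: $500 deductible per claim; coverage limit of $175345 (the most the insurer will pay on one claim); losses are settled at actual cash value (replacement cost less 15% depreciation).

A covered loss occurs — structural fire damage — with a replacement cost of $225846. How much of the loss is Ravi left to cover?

$50501

Depreciate 15%: the covered value is $225846 × 0.85 = $191969.10.
Subtract the deductible: $191969.10 − $500 = $191469.10.
$191469.10 exceeds the $175345 limit, so the insurer pays the limit: $175345.
Out of pocket: $225846 − $175345 = $50501.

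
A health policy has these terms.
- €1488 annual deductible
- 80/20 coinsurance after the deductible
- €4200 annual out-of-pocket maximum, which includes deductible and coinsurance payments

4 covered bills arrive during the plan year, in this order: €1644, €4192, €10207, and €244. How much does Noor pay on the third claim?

Claim 1 — €1644: €1488 to deductible, leaving €156; patient's 20% is €31.20. Cost to patient: €1519.20. OOP to date €1519.20.
Claim 2 — €4192: deductible met; 20% of €4192 = €838.40. Cost to patient: €838.40. OOP to date €2357.60.
Claim 3 — €10207: deductible already satisfied, so patient's share is 20% × €10207 = €2041.40. Adding that to €2357.60 gives €4399, past the €4200 cap; patient pays only €4200 − €2357.60 = €1842.40.

€1842.40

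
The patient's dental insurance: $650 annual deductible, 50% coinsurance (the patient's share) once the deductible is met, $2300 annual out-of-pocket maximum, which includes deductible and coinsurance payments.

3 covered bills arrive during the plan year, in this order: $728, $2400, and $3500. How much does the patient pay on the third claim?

Claim 1 ($728): $650 to deductible, leaving $78; coinsurance $78 × 50% = $39. Patient owes $689 (running OOP $689).
Claim 2 ($2400): deductible already satisfied, so patient's share is 50% × $2400 = $1200. Patient pays $1200; OOP now $1889.
Claim 3 ($3500): deductible already satisfied, so patient's share is 50% × $3500 = $1750. OOP would hit $3639 > $2300, so the cap limits the patient to $2300 − $1889 = $411.

$411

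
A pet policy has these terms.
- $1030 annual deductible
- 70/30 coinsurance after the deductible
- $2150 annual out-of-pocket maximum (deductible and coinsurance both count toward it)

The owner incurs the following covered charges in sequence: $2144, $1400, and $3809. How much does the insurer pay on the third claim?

$3443.20

Bill 1, $2144: $1030 to deductible, leaving $1114; 30% of $1114 = $334.20. Owner pays $1364.20; OOP now $1364.20. Plan pays $2144 − $1364.20 = $779.80.
Bill 2, $1400: deductible met; 30% of $1400 = $420. Cost to owner: $420. OOP to date $1784.20. Plan pays $1400 − $420 = $980.
Bill 3, $3809: deductible met; 30% of $3809 = $1142.70. OOP would hit $2926.90 > $2150, so the cap limits the owner to $2150 − $1784.20 = $365.80. Insurer: $3809 − $365.80 = $3443.20.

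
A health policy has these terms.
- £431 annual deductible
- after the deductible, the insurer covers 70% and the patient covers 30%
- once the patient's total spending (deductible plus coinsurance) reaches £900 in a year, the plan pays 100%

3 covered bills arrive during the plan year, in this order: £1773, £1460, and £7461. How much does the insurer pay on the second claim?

#1 (£1773): £431 to deductible, leaving £1342; 30% of £1342 = £402.60. Cost to patient: £833.60. OOP to date £833.60. Plan pays £1773 − £833.60 = £939.40.
#2 (£1460): deductible met; 30% of £1460 = £438. OOP would hit £1271.60 > £900, so the cap limits the patient to £900 − £833.60 = £66.40. Insurer: £1460 − £66.40 = £1393.60.

£1393.60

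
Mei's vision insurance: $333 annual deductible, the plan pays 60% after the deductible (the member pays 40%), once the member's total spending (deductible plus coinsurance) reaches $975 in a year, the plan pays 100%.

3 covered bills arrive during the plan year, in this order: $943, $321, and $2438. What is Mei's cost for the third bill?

Bill 1, $943: deductible takes $333, $610 remains; 40% of $610 = $244. Cost to member: $577. OOP to date $577.
Bill 2, $321: deductible met; 40% of $321 = $128.40. Cost to member: $128.40. OOP to date $705.40.
Bill 3, $2438: deductible met; 40% of $2438 = $975.20. Adding that to $705.40 gives $1680.60, past the $975 cap; member pays only $975 − $705.40 = $269.60.

$269.60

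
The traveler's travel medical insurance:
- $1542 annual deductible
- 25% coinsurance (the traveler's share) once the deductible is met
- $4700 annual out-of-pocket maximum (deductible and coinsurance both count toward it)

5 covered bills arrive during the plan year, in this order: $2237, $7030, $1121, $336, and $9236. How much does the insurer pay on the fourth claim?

Claim 1 — $2237: deductible takes $1542, $695 remains; 25% of $695 = $173.75. Traveler pays $1715.75; OOP now $1715.75. Plan pays $2237 − $1715.75 = $521.25.
Claim 2 — $7030: deductible met; 25% of $7030 = $1757.50. Cost to traveler: $1757.50. OOP to date $3473.25. Insurer: $7030 − $1757.50 = $5272.50.
Claim 3 — $1121: deductible already satisfied, so traveler's share is 25% × $1121 = $280.25. Cost to traveler: $280.25. OOP to date $3753.50. Plan pays $1121 − $280.25 = $840.75.
Claim 4 — $336: deductible met; 25% of $336 = $84. Traveler pays $84; OOP now $3837.50. Plan pays $336 − $84 = $252.

$252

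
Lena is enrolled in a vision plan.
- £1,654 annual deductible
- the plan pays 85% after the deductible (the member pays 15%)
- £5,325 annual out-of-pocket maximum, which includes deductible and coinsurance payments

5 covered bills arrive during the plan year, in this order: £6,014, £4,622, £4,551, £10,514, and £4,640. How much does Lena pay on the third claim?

£682.65

Claim 1 — £6,014: £1,654 finishes the deductible; £4,360 goes to coinsurance; member's 15% is £654. Member pays £2,308; OOP now £2,308.
Claim 2 — £4,622: 15% coinsurance on £4,622 = £693.30. Member pays £693.30; OOP now £3,001.30.
Claim 3 — £4,551: deductible already satisfied, so member's share is 15% × £4,551 = £682.65. Member pays £682.65; OOP now £3,683.95.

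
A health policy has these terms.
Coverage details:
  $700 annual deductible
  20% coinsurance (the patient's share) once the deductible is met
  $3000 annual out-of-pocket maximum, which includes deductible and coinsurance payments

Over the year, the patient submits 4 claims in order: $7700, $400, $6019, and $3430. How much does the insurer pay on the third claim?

Claim 1 — $7700: $700 to deductible, leaving $7000; 20% of $7000 = $1400. Patient owes $2100 (running OOP $2100). Insurer: $7700 − $2100 = $5600.
Claim 2 — $400: 20% coinsurance on $400 = $80. Patient pays $80; OOP now $2180. Plan pays $400 − $80 = $320.
Claim 3 — $6019: deductible met; 20% of $6019 = $1203.80. OOP would hit $3383.80 > $3000, so the cap limits the patient to $3000 − $2180 = $820. Insurer: $6019 − $820 = $5199.

$5199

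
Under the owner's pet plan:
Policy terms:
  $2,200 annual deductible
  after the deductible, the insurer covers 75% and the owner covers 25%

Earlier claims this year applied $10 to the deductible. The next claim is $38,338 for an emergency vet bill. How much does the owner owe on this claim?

Remaining deductible: $2,200 − $10 = $2,190.
The remaining $36,148 (= $38,338 − $2,190) moves to coinsurance.
Owner's 25% share of $36,148 is $9,037.
Owner responsibility: $2,190 + $9,037 = $11,227.

$11,227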